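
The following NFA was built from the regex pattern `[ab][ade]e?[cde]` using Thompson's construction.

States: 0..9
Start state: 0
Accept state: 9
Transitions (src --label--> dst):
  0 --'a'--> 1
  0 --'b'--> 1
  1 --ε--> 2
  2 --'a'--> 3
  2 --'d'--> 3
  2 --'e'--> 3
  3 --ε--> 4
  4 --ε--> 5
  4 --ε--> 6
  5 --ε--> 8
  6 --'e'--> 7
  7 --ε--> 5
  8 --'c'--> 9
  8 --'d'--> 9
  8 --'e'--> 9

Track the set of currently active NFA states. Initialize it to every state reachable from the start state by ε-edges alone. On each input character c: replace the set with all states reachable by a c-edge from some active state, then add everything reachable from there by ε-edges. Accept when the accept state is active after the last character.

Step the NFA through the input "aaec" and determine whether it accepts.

start: ε-closure({0}) = {0}
'a' @ 1: {1,2}
'a' @ 2: {3,4,5,6,8}
'e' @ 3: {5,7,8,9}  (accept∈set)
'c' @ 4: {9}  (accept∈set)
final: {9}; accept 9 in set

Answer: ACCEPT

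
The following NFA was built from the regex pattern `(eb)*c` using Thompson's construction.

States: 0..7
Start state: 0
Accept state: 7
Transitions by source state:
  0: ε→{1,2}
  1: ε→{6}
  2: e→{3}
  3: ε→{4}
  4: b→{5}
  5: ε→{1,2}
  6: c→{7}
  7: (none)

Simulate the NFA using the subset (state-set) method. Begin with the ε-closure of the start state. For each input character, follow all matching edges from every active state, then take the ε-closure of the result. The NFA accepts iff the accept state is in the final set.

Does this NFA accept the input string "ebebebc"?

start: ε-closure({0}) = {0,1,2,6}
'e' @ 1: {3,4}
'b' @ 2: {1,2,5,6}
'e' @ 3: {3,4}
'b' @ 4: {1,2,5,6}
'e' @ 5: {3,4}
'b' @ 6: {1,2,5,6}
'c' @ 7: {7}  (accept∈set)
after full input: {7}  (accept=7 in)

Answer: ACCEPT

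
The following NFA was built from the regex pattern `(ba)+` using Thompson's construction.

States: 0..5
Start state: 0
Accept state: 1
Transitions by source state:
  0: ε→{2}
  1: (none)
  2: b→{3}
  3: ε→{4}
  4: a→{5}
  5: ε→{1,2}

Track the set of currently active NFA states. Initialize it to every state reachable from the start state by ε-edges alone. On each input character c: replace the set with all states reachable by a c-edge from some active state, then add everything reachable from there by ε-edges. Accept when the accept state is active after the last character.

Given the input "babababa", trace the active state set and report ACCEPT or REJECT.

initial (ε-close {0}): {0,2}
'b' @ 1: {3,4}
'a' @ 2: {1,2,5}  (accept∈set)
'b' @ 3: {3,4}
'a' @ 4: {1,2,5}  (accept∈set)
'b' @ 5: {3,4}
'a' @ 6: {1,2,5}  (accept∈set)
'b' @ 7: {3,4}
'a' @ 8: {1,2,5}  (accept∈set)
final: {1,2,5}; accept 1 in set

Answer: ACCEPT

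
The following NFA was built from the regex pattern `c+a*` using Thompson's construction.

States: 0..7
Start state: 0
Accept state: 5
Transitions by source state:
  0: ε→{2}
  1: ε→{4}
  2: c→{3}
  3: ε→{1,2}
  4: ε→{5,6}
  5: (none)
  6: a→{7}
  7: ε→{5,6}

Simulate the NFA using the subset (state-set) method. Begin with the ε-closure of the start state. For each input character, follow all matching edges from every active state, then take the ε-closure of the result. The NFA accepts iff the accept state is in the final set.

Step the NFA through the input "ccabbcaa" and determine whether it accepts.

start: ε-closure({0}) = {0,2}
'c' @ 1: {1,2,3,4,5,6}  ✓accept
'c' @ 2: {1,2,3,4,5,6}  ✓accept
'a' @ 3: {5,6,7}  ✓accept
'b' @ 4: {}  — dead — no transitions
rest 'bcaa' ignored (set empty)
after full input: {}  (accept=5 not in)

Answer: REJECT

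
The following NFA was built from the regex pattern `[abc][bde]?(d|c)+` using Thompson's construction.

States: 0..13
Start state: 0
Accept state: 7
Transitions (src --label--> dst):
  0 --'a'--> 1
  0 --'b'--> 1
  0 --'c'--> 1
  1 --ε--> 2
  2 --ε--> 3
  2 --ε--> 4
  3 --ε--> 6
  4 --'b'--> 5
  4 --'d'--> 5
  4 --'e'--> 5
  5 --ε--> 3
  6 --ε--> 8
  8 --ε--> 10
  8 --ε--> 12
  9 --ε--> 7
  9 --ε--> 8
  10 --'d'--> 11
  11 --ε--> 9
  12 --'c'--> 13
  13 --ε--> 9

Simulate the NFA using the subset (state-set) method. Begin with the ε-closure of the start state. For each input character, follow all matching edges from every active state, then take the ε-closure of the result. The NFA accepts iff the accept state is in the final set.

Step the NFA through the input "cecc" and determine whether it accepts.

start: ε-closure({0}) = {0}
'c' @ 1: {1,2,3,4,6,8,10,12}
'e' @ 2: {3,5,6,8,10,12}
'c' @ 3: {7,8,9,10,12,13}  ✓accept
'c' @ 4: {7,8,9,10,12,13}  ✓accept
end set {7,8,9,10,12,13} — state 7 in

Answer: ACCEPT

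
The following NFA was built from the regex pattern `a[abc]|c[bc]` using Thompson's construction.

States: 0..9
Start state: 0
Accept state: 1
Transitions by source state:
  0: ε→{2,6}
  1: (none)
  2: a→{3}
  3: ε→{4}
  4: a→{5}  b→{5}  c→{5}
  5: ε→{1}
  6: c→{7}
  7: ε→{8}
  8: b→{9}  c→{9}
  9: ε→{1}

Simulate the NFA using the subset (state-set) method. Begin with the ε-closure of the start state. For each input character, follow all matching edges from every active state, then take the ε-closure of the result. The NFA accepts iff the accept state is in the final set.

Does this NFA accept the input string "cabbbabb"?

Answer: REJECT

Trace:
S₀ = ε-closure({0}) = {0,2,6}
'c' @ 1: {7,8}
'a' @ 2: {}  — dead — no transitions
rest 'bbbabb' ignored (set empty)
end set {} — state 1 not in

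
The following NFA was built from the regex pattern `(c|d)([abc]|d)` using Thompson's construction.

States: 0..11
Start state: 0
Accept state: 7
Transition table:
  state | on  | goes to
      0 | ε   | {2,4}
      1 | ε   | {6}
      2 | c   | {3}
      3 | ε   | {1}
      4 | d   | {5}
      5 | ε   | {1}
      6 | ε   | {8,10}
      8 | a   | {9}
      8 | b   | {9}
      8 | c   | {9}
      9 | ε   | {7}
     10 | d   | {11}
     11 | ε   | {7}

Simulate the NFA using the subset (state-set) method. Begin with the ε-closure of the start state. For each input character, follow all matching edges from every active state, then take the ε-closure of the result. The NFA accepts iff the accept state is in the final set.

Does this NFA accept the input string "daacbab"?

Answer: REJECT

Trace:
S₀ = ε-closure({0}) = {0,2,4}
'd' @ 1: {1,5,6,8,10}
'a' @ 2: {7,9}  (accept∈set)
'a' @ 3: {}  — dead — no transitions
rest 'cbab' ignored (set empty)
after full input: {}  (accept=7 not in)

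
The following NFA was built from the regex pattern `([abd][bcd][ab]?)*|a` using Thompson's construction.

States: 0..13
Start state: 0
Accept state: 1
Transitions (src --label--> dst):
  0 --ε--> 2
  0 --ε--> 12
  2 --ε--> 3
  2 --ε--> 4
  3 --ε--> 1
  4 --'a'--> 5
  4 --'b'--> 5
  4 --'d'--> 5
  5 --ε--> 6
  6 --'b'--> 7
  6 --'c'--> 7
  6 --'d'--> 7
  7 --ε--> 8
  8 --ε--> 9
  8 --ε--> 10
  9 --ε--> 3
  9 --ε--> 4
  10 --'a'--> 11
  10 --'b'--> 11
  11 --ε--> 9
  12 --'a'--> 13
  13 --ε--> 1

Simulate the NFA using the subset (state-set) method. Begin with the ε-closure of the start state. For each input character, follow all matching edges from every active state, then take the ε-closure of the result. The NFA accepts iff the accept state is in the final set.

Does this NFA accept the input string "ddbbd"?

start: ε-closure({0}) = {0,1,2,3,4,12}
'd' @ 1: {5,6}
'd' @ 2: {1,3,4,7,8,9,10}  ✓accept
'b' @ 3: {1,3,4,5,6,9,11}  ✓accept
'b' @ 4: {1,3,4,5,6,7,8,9,10}  ✓accept
'd' @ 5: {1,3,4,5,6,7,8,9,10}  ✓accept
end set {1,3,4,5,6,7,8,9,10} — state 1 in

Answer: ACCEPT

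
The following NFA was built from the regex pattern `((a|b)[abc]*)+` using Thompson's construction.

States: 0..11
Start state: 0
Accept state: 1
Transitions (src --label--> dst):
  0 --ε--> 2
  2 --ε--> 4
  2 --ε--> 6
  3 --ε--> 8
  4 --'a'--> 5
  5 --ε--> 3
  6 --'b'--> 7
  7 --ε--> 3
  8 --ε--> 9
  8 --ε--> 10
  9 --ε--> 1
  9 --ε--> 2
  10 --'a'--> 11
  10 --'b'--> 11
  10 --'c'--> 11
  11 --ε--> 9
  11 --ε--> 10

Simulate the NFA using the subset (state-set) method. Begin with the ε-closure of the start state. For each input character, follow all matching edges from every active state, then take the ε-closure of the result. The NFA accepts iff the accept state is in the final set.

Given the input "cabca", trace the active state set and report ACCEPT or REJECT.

S₀ = ε-closure({0}) = {0,2,4,6}
'c' @ 1: {}  — state set empty
rest 'abca' ignored (set empty)
final: {}; accept 1 not in set

Answer: REJECT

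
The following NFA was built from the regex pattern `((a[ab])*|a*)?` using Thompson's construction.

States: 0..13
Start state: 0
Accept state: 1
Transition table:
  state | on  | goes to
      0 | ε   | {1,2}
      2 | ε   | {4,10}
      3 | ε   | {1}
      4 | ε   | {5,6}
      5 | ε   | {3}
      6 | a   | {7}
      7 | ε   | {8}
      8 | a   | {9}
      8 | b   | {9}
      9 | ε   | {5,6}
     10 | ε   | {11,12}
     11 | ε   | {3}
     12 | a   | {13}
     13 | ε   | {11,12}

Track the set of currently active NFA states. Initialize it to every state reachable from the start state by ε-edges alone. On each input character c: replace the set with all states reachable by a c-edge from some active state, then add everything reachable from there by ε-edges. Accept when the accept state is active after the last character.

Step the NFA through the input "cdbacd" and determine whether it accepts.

initial (ε-close {0}): {0,1,2,3,4,5,6,10,11,12}
'c' @ 1: {}  — no active states
rest 'dbacd' ignored (set empty)
after full input: {}  (accept=1 not in)

Answer: REJECT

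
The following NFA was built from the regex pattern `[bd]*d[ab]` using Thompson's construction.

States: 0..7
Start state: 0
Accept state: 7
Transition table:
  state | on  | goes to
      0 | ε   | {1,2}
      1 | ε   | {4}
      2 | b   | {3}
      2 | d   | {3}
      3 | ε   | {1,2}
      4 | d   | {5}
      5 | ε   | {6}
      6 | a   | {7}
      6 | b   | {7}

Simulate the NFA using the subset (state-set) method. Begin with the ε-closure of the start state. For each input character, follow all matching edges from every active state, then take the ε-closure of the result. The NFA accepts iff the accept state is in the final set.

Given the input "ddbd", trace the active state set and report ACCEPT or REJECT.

Answer: REJECT

Trace:
S₀ = ε-closure({0}) = {0,1,2,4}
'd' @ 1: {1,2,3,4,5,6}
'd' @ 2: {1,2,3,4,5,6}
'b' @ 3: {1,2,3,4,7}  [accepting]
'd' @ 4: {1,2,3,4,5,6}
after full input: {1,2,3,4,5,6}  (accept=7 not in)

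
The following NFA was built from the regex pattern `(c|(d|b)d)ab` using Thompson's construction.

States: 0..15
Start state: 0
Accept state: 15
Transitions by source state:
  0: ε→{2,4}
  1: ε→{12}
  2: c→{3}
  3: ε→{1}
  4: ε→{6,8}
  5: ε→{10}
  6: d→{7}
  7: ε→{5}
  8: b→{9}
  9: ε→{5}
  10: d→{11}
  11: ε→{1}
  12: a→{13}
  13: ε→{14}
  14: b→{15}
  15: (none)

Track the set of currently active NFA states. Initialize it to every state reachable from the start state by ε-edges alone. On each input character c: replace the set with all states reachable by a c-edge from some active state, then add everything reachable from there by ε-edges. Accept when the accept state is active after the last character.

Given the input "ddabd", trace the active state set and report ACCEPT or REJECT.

start: ε-closure({0}) = {0,2,4,6,8}
'd' @ 1: {5,7,10}
'd' @ 2: {1,11,12}
'a' @ 3: {13,14}
'b' @ 4: {15}  ✓accept
'd' @ 5: {}  — dead — no transitions
final: {}; accept 15 not in set

Answer: REJECT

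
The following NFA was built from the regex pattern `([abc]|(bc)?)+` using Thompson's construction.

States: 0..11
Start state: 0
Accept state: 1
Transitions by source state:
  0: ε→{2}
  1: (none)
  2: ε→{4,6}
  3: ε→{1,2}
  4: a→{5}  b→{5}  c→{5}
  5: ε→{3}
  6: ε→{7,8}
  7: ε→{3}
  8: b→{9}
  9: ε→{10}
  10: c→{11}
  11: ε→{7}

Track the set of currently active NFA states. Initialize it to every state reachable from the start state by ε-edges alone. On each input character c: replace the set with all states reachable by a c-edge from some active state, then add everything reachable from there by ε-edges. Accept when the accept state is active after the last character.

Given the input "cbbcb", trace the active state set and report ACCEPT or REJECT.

Answer: ACCEPT

Trace:
start: ε-closure({0}) = {0,1,2,3,4,6,7,8}
'c' @ 1: {1,2,3,4,5,6,7,8}  (accept∈set)
'b' @ 2: {1,2,3,4,5,6,7,8,9,10}  (accept∈set)
'b' @ 3: {1,2,3,4,5,6,7,8,9,10}  (accept∈set)
'c' @ 4: {1,2,3,4,5,6,7,8,11}  (accept∈set)
'b' @ 5: {1,2,3,4,5,6,7,8,9,10}  (accept∈set)
final: {1,2,3,4,5,6,7,8,9,10}; accept 1 in set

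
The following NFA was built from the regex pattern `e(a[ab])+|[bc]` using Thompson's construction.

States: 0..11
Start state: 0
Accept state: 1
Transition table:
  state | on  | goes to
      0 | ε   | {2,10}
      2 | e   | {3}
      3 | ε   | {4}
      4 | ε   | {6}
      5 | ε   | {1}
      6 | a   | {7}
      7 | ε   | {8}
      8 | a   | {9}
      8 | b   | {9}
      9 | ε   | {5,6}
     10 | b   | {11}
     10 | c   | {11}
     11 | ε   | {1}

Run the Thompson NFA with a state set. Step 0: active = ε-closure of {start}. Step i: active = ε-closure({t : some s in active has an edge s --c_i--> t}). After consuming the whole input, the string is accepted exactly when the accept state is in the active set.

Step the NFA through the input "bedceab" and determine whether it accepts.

Answer: REJECT

Trace:
S₀ = ε-closure({0}) = {0,2,10}
'b' @ 1: {1,11}  ✓accept
'e' @ 2: {}  — no active states
rest 'dceab' ignored (set empty)
after full input: {}  (accept=1 not in)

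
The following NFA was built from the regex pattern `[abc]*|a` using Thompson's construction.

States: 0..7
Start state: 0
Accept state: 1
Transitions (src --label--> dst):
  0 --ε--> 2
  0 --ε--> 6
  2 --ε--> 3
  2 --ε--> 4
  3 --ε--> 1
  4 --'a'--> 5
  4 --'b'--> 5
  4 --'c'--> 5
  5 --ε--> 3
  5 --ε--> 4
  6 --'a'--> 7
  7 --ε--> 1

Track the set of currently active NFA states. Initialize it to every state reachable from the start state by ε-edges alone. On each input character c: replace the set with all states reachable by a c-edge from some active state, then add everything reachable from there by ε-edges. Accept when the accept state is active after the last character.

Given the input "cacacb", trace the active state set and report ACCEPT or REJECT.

Answer: ACCEPT

Steps:
start: ε-closure({0}) = {0,1,2,3,4,6}
'c' @ 1: {1,3,4,5}  ✓accept
'a' @ 2: {1,3,4,5}  ✓accept
'c' @ 3: {1,3,4,5}  ✓accept
'a' @ 4: {1,3,4,5}  ✓accept
'c' @ 5: {1,3,4,5}  ✓accept
'b' @ 6: {1,3,4,5}  ✓accept
end set {1,3,4,5} — state 1 in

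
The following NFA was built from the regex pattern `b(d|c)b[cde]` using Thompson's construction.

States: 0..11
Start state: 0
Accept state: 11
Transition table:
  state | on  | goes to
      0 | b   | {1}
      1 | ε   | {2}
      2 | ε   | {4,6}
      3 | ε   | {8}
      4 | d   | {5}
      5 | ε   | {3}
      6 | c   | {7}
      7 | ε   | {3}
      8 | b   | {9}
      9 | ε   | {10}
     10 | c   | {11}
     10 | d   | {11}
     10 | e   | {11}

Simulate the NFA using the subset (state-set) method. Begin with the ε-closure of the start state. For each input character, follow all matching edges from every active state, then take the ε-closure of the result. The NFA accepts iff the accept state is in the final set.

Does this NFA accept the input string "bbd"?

initial (ε-close {0}): {0}
'b' @ 1: {1,2,4,6}
'b' @ 2: {}  — no active states
rest 'd' ignored (set empty)
after full input: {}  (accept=11 not in)

Answer: REJECT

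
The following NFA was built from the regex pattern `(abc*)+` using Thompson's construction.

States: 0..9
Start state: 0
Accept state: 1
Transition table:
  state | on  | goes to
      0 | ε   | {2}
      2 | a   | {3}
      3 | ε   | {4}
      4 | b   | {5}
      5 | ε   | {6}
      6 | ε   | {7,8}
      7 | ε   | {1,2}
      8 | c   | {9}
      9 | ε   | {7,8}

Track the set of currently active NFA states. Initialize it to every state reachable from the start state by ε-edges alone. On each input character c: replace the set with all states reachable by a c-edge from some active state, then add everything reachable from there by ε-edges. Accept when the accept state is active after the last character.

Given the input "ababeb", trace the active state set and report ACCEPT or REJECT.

Answer: REJECT

Steps:
start: ε-closure({0}) = {0,2}
'a' @ 1: {3,4}
'b' @ 2: {1,2,5,6,7,8}  (accept∈set)
'a' @ 3: {3,4}
'b' @ 4: {1,2,5,6,7,8}  (accept∈set)
'e' @ 5: {}  — no active states
rest 'b' ignored (set empty)
end set {} — state 1 not in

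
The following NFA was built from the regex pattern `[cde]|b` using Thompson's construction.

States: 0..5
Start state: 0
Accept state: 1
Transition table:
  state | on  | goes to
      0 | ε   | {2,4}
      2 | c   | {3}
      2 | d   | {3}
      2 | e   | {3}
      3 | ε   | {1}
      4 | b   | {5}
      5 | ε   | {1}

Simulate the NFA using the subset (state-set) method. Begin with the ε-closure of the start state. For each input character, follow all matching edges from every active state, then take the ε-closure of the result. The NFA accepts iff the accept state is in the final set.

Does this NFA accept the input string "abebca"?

start: ε-closure({0}) = {0,2,4}
'a' @ 1: {}  — state set empty
rest 'bebca' ignored (set empty)
final: {}; accept 1 not in set

Answer: REJECT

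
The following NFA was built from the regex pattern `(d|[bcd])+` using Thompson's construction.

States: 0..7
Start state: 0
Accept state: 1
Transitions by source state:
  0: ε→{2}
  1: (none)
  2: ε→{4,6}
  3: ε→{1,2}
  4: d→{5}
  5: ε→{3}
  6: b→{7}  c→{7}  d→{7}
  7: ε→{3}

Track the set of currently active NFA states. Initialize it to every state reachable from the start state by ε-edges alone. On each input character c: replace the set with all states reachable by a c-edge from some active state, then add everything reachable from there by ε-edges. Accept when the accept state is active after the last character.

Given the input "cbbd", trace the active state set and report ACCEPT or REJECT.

Answer: ACCEPT

Derivation:
S₀ = ε-closure({0}) = {0,2,4,6}
'c' @ 1: {1,2,3,4,6,7}  [accepting]
'b' @ 2: {1,2,3,4,6,7}  [accepting]
'b' @ 3: {1,2,3,4,6,7}  [accepting]
'd' @ 4: {1,2,3,4,5,6,7}  [accepting]
after full input: {1,2,3,4,5,6,7}  (accept=1 in)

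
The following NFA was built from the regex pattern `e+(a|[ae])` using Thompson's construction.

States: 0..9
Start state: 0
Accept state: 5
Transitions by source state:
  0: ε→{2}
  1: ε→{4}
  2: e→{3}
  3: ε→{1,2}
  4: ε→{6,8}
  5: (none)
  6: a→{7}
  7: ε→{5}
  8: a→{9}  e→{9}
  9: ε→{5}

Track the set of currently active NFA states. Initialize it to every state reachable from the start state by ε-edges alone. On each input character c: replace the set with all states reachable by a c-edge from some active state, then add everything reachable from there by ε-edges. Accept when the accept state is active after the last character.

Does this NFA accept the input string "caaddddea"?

Answer: REJECT

Trace:
S₀ = ε-closure({0}) = {0,2}
'c' @ 1: {}  — state set empty
rest 'aaddddea' ignored (set empty)
final: {}; accept 5 not in set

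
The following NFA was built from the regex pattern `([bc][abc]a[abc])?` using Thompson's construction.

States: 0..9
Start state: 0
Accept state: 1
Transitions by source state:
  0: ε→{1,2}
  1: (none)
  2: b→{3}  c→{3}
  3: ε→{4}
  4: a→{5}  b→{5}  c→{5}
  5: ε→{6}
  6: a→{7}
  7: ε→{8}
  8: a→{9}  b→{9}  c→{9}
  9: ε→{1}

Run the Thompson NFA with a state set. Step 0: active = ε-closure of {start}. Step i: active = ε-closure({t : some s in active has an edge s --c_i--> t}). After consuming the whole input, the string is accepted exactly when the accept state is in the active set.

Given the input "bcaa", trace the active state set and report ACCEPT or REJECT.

S₀ = ε-closure({0}) = {0,1,2}
'b' @ 1: {3,4}
'c' @ 2: {5,6}
'a' @ 3: {7,8}
'a' @ 4: {1,9}  ✓accept
end set {1,9} — state 1 in

Answer: ACCEPT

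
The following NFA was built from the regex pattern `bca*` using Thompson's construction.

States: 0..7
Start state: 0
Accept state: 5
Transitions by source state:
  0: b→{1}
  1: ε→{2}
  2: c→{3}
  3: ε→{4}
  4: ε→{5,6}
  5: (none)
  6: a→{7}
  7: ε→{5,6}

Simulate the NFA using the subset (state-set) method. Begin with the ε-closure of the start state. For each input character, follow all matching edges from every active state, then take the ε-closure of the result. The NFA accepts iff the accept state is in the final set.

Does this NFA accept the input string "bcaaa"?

Answer: ACCEPT

Derivation:
S₀ = ε-closure({0}) = {0}
'b' @ 1: {1,2}
'c' @ 2: {3,4,5,6}  ✓accept
'a' @ 3: {5,6,7}  ✓accept
'a' @ 4: {5,6,7}  ✓accept
'a' @ 5: {5,6,7}  ✓accept
final: {5,6,7}; accept 5 in set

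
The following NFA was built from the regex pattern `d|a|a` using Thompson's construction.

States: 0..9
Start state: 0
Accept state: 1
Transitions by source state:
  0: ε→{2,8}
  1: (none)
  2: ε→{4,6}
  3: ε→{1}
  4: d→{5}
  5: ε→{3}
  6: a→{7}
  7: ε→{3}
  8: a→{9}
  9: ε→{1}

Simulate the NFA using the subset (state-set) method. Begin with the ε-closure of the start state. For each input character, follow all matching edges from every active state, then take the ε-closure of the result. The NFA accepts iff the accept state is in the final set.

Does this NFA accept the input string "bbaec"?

Answer: REJECT

Trace:
initial (ε-close {0}): {0,2,4,6,8}
'b' @ 1: {}  — no active states
rest 'baec' ignored (set empty)
end set {} — state 1 not in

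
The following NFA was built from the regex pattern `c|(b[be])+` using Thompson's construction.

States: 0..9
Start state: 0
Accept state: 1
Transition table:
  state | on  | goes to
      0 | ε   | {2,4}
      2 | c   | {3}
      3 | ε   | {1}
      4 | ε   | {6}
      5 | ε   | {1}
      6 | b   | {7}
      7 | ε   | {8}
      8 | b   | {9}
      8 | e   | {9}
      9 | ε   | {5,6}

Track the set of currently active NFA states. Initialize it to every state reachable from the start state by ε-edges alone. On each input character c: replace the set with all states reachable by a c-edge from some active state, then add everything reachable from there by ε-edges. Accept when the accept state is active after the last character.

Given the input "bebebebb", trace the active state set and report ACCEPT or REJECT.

initial (ε-close {0}): {0,2,4,6}
'b' @ 1: {7,8}
'e' @ 2: {1,5,6,9}  ✓accept
'b' @ 3: {7,8}
'e' @ 4: {1,5,6,9}  ✓accept
'b' @ 5: {7,8}
'e' @ 6: {1,5,6,9}  ✓accept
'b' @ 7: {7,8}
'b' @ 8: {1,5,6,9}  ✓accept
after full input: {1,5,6,9}  (accept=1 in)

Answer: ACCEPT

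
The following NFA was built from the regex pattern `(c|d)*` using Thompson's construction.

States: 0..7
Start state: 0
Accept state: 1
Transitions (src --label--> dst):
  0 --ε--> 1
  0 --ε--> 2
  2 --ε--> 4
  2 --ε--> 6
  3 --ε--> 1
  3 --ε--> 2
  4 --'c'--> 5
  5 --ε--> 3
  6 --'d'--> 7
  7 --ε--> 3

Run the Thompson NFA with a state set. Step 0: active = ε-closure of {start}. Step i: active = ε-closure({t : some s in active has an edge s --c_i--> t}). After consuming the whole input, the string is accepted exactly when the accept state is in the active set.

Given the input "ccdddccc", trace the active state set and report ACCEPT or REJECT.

start: ε-closure({0}) = {0,1,2,4,6}
'c' @ 1: {1,2,3,4,5,6}  [accepting]
'c' @ 2: {1,2,3,4,5,6}  [accepting]
'd' @ 3: {1,2,3,4,6,7}  [accepting]
'd' @ 4: {1,2,3,4,6,7}  [accepting]
'd' @ 5: {1,2,3,4,6,7}  [accepting]
'c' @ 6: {1,2,3,4,5,6}  [accepting]
'c' @ 7: {1,2,3,4,5,6}  [accepting]
'c' @ 8: {1,2,3,4,5,6}  [accepting]
end set {1,2,3,4,5,6} — state 1 in

Answer: ACCEPT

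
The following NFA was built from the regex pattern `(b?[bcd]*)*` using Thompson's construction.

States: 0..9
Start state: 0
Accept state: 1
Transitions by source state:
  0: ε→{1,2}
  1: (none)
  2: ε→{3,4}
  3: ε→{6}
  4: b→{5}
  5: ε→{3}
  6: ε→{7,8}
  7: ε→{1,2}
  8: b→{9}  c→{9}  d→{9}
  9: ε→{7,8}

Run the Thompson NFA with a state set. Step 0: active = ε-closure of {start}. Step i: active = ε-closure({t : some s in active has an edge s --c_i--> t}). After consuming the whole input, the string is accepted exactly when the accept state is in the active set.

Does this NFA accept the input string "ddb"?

initial (ε-close {0}): {0,1,2,3,4,6,7,8}
'd' @ 1: {1,2,3,4,6,7,8,9}  ✓accept
'd' @ 2: {1,2,3,4,6,7,8,9}  ✓accept
'b' @ 3: {1,2,3,4,5,6,7,8,9}  ✓accept
after full input: {1,2,3,4,5,6,7,8,9}  (accept=1 in)

Answer: ACCEPT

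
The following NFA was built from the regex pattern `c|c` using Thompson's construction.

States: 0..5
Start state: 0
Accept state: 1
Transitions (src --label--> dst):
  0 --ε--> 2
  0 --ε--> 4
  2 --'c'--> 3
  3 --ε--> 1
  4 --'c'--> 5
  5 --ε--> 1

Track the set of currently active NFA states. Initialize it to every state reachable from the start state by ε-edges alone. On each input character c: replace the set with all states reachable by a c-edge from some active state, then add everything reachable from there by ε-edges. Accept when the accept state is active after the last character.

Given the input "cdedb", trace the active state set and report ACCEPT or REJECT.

initial (ε-close {0}): {0,2,4}
'c' @ 1: {1,3,5}  (accept∈set)
'd' @ 2: {}  — dead — no transitions
rest 'edb' ignored (set empty)
end set {} — state 1 not in

Answer: REJECT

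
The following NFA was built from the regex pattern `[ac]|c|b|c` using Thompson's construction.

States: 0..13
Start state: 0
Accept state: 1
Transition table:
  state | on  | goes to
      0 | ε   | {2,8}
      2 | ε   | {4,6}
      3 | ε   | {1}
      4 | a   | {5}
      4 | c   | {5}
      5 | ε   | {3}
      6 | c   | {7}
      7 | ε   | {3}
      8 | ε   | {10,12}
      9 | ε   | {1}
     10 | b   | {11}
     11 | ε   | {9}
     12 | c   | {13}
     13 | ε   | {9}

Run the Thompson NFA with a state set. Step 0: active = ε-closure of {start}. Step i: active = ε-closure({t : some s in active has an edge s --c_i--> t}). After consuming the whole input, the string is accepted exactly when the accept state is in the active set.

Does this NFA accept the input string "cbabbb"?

Answer: REJECT

Steps:
initial (ε-close {0}): {0,2,4,6,8,10,12}
'c' @ 1: {1,3,5,7,9,13}  [accepting]
'b' @ 2: {}  — no active states
rest 'abbb' ignored (set empty)
after full input: {}  (accept=1 not in)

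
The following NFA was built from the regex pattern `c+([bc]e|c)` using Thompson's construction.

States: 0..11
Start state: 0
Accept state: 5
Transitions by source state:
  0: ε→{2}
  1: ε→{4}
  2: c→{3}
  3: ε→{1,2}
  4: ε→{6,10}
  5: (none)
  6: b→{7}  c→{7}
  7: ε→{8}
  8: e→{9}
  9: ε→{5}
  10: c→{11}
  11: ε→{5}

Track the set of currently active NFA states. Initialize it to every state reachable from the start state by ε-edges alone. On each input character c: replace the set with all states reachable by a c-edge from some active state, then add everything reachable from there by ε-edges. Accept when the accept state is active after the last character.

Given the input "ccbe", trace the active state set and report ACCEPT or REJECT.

start: ε-closure({0}) = {0,2}
'c' @ 1: {1,2,3,4,6,10}
'c' @ 2: {1,2,3,4,5,6,7,8,10,11}  (accept∈set)
'b' @ 3: {7,8}
'e' @ 4: {5,9}  (accept∈set)
end set {5,9} — state 5 in

Answer: ACCEPT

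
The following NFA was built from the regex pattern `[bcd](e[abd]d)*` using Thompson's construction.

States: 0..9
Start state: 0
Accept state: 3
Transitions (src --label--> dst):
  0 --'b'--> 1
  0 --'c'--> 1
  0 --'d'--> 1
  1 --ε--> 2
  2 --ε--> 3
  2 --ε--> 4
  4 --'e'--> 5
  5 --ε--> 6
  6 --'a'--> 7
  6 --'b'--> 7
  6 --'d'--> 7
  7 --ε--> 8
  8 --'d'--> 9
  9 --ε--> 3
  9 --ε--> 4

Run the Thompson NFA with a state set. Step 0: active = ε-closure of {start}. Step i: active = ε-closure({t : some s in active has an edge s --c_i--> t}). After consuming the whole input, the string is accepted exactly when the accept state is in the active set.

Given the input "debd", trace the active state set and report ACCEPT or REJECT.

start: ε-closure({0}) = {0}
'd' @ 1: {1,2,3,4}  (accept∈set)
'e' @ 2: {5,6}
'b' @ 3: {7,8}
'd' @ 4: {3,4,9}  (accept∈set)
final: {3,4,9}; accept 3 in set

Answer: ACCEPT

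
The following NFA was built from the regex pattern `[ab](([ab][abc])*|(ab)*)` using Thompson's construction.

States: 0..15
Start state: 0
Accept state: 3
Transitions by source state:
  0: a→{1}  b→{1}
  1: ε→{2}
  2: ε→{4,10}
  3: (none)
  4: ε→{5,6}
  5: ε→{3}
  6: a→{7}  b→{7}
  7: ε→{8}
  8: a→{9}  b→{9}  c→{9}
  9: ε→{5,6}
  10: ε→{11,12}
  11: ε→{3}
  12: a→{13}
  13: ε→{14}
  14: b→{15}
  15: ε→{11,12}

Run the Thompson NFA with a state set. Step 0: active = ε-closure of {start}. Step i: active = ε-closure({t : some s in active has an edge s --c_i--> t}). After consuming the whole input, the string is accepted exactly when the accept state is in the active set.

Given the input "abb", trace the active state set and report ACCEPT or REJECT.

initial (ε-close {0}): {0}
'a' @ 1: {1,2,3,4,5,6,10,11,12}  (accept∈set)
'b' @ 2: {7,8}
'b' @ 3: {3,5,6,9}  (accept∈set)
after full input: {3,5,6,9}  (accept=3 in)

Answer: ACCEPT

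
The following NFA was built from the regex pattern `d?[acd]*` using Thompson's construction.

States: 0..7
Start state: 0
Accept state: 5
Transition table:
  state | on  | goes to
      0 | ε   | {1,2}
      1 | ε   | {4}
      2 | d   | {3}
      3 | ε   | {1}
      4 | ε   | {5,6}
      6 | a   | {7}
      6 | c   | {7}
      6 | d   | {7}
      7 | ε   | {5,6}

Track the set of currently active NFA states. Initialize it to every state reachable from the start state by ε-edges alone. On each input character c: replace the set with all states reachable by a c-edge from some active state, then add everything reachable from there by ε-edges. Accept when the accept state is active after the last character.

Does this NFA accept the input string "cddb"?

Answer: REJECT

Steps:
S₀ = ε-closure({0}) = {0,1,2,4,5,6}
'c' @ 1: {5,6,7}  ✓accept
'd' @ 2: {5,6,7}  ✓accept
'd' @ 3: {5,6,7}  ✓accept
'b' @ 4: {}  — no active states
after full input: {}  (accept=5 not in)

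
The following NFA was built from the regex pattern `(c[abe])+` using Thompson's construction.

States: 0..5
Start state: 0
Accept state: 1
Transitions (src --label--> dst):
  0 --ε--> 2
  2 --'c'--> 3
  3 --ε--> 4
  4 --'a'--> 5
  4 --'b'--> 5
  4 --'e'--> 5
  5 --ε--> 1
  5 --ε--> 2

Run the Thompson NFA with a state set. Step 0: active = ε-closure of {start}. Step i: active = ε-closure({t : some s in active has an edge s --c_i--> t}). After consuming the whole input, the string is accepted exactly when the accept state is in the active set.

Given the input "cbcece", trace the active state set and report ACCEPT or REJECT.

initial (ε-close {0}): {0,2}
'c' @ 1: {3,4}
'b' @ 2: {1,2,5}  ✓accept
'c' @ 3: {3,4}
'e' @ 4: {1,2,5}  ✓accept
'c' @ 5: {3,4}
'e' @ 6: {1,2,5}  ✓accept
final: {1,2,5}; accept 1 in set

Answer: ACCEPT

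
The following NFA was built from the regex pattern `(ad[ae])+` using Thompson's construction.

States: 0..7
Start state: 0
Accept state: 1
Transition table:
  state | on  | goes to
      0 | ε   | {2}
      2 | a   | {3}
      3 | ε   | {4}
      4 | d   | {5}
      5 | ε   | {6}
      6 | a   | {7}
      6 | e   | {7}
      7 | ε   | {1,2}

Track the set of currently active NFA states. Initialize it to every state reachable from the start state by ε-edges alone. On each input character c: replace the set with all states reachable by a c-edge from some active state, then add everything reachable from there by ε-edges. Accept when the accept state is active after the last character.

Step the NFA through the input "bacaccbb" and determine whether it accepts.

S₀ = ε-closure({0}) = {0,2}
'b' @ 1: {}  — dead — no transitions
rest 'acaccbb' ignored (set empty)
final: {}; accept 1 not in set

Answer: REJECT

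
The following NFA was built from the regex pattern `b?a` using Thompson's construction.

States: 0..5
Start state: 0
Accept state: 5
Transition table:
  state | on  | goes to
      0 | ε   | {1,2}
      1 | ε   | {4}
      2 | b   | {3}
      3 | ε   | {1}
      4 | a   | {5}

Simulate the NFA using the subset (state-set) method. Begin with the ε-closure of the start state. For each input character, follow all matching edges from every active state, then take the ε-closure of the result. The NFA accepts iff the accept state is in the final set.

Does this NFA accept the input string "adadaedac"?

start: ε-closure({0}) = {0,1,2,4}
'a' @ 1: {5}  [accepting]
'd' @ 2: {}  — dead — no transitions
rest 'adaedac' ignored (set empty)
final: {}; accept 5 not in set

Answer: REJECT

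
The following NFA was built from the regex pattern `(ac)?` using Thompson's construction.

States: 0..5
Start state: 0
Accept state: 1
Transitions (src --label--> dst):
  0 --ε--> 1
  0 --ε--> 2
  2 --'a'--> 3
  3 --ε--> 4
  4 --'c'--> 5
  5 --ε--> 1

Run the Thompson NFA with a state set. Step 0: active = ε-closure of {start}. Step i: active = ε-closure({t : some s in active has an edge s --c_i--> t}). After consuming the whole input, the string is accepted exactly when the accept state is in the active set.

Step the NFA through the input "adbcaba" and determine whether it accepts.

start: ε-closure({0}) = {0,1,2}
'a' @ 1: {3,4}
'd' @ 2: {}  — no active states
rest 'bcaba' ignored (set empty)
final: {}; accept 1 not in set

Answer: REJECT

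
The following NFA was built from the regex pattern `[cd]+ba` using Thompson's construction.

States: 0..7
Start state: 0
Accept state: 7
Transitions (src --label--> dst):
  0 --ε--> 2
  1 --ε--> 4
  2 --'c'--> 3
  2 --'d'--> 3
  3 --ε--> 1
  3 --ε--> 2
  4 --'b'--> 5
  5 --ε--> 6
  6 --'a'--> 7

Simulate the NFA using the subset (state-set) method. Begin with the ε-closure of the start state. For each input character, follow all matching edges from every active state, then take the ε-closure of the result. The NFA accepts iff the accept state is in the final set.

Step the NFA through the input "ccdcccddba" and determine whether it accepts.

Answer: ACCEPT

Steps:
start: ε-closure({0}) = {0,2}
'c' @ 1: {1,2,3,4}
'c' @ 2: {1,2,3,4}
'd' @ 3: {1,2,3,4}
'c' @ 4: {1,2,3,4}
'c' @ 5: {1,2,3,4}
'c' @ 6: {1,2,3,4}
'd' @ 7: {1,2,3,4}
'd' @ 8: {1,2,3,4}
'b' @ 9: {5,6}
'a' @ 10: {7}  [accepting]
final: {7}; accept 7 in set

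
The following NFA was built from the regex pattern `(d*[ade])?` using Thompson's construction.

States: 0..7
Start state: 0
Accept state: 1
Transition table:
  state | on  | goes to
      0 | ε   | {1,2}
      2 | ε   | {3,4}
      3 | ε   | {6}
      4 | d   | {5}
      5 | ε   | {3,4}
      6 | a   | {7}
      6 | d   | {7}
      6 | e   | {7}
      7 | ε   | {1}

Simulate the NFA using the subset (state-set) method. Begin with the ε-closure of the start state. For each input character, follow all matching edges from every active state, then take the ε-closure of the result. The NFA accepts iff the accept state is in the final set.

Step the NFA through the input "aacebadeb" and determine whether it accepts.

Answer: REJECT

Steps:
S₀ = ε-closure({0}) = {0,1,2,3,4,6}
'a' @ 1: {1,7}  ✓accept
'a' @ 2: {}  — no active states
rest 'cebadeb' ignored (set empty)
after full input: {}  (accept=1 not in)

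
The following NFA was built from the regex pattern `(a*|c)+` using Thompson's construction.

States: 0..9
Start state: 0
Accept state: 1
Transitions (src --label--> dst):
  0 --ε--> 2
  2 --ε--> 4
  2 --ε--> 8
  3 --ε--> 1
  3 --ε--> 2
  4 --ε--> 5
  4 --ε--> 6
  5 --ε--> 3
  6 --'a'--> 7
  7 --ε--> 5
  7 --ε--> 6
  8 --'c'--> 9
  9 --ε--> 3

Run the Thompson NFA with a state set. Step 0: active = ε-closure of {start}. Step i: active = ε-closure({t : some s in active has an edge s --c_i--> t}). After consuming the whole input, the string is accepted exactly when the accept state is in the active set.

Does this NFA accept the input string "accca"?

start: ε-closure({0}) = {0,1,2,3,4,5,6,8}
'a' @ 1: {1,2,3,4,5,6,7,8}  (accept∈set)
'c' @ 2: {1,2,3,4,5,6,8,9}  (accept∈set)
'c' @ 3: {1,2,3,4,5,6,8,9}  (accept∈set)
'c' @ 4: {1,2,3,4,5,6,8,9}  (accept∈set)
'a' @ 5: {1,2,3,4,5,6,7,8}  (accept∈set)
final: {1,2,3,4,5,6,7,8}; accept 1 in set

Answer: ACCEPT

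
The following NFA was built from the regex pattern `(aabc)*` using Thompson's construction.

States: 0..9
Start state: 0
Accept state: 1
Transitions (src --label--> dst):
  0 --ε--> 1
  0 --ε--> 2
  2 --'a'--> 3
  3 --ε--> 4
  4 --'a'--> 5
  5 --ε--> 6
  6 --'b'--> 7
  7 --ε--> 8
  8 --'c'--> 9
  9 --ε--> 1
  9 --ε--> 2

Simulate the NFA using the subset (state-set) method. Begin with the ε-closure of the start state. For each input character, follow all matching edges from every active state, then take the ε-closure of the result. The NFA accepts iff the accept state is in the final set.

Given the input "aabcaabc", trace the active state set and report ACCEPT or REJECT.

S₀ = ε-closure({0}) = {0,1,2}
'a' @ 1: {3,4}
'a' @ 2: {5,6}
'b' @ 3: {7,8}
'c' @ 4: {1,2,9}  (accept∈set)
'a' @ 5: {3,4}
'a' @ 6: {5,6}
'b' @ 7: {7,8}
'c' @ 8: {1,2,9}  (accept∈set)
final: {1,2,9}; accept 1 in set

Answer: ACCEPT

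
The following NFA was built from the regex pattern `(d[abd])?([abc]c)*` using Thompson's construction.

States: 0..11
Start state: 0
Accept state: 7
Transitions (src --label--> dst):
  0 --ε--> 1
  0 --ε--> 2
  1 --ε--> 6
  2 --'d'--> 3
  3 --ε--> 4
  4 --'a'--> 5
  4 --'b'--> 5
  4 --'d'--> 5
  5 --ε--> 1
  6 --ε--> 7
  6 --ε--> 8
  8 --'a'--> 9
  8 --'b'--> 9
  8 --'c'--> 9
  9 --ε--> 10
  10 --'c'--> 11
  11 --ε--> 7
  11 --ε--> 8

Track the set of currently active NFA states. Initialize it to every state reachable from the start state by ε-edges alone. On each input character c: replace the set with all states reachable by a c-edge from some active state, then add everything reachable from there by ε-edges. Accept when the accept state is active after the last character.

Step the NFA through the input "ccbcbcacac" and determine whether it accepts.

initial (ε-close {0}): {0,1,2,6,7,8}
'c' @ 1: {9,10}
'c' @ 2: {7,8,11}  [accepting]
'b' @ 3: {9,10}
'c' @ 4: {7,8,11}  [accepting]
'b' @ 5: {9,10}
'c' @ 6: {7,8,11}  [accepting]
'a' @ 7: {9,10}
'c' @ 8: {7,8,11}  [accepting]
'a' @ 9: {9,10}
'c' @ 10: {7,8,11}  [accepting]
after full input: {7,8,11}  (accept=7 in)

Answer: ACCEPT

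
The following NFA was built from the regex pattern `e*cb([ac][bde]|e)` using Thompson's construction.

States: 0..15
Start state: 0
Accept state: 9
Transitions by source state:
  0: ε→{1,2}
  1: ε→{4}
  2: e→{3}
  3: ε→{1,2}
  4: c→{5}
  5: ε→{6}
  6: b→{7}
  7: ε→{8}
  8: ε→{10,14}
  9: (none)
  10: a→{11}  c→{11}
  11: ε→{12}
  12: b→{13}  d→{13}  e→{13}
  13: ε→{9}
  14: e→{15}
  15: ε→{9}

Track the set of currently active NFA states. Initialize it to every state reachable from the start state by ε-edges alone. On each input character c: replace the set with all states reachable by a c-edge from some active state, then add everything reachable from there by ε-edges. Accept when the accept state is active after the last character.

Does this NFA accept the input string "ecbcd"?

initial (ε-close {0}): {0,1,2,4}
'e' @ 1: {1,2,3,4}
'c' @ 2: {5,6}
'b' @ 3: {7,8,10,14}
'c' @ 4: {11,12}
'd' @ 5: {9,13}  [accepting]
final: {9,13}; accept 9 in set

Answer: ACCEPT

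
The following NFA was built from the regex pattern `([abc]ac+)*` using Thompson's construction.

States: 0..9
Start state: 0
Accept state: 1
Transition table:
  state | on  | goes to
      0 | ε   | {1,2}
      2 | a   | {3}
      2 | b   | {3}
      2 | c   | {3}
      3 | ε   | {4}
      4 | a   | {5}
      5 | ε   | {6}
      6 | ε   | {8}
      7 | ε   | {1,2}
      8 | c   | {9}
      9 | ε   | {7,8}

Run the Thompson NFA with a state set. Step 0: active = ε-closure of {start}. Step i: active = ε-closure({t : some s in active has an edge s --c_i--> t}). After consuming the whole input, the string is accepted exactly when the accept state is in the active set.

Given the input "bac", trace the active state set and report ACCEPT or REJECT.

Answer: ACCEPT

Trace:
initial (ε-close {0}): {0,1,2}
'b' @ 1: {3,4}
'a' @ 2: {5,6,8}
'c' @ 3: {1,2,7,8,9}  ✓accept
after full input: {1,2,7,8,9}  (accept=1 in)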